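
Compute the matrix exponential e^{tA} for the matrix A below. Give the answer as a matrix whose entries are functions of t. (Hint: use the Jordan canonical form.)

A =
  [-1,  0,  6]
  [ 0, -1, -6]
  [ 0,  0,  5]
e^{tA} =
  [exp(-t), 0, exp(5*t) - exp(-t)]
  [0, exp(-t), -exp(5*t) + exp(-t)]
  [0, 0, exp(5*t)]

Strategy: write A = P · J · P⁻¹ where J is a Jordan canonical form, so e^{tA} = P · e^{tJ} · P⁻¹, and e^{tJ} can be computed block-by-block.

A has Jordan form
J =
  [-1,  0, 0]
  [ 0, -1, 0]
  [ 0,  0, 5]
(up to reordering of blocks).

Per-block formulas:
  For a 1×1 block at λ = -1: exp(t · [-1]) = [e^(-1t)].
  For a 1×1 block at λ = 5: exp(t · [5]) = [e^(5t)].

After assembling e^{tJ} and conjugating by P, we get:

e^{tA} =
  [exp(-t), 0, exp(5*t) - exp(-t)]
  [0, exp(-t), -exp(5*t) + exp(-t)]
  [0, 0, exp(5*t)]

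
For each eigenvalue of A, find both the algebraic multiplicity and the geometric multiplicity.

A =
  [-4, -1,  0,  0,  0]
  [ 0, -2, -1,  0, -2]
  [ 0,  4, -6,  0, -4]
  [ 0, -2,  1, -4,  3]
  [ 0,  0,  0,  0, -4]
λ = -4: alg = 5, geom = 2

Step 1 — factor the characteristic polynomial to read off the algebraic multiplicities:
  χ_A(x) = (x + 4)^5

Step 2 — compute geometric multiplicities via the rank-nullity identity g(λ) = n − rank(A − λI):
  rank(A − (-4)·I) = 3, so dim ker(A − (-4)·I) = n − 3 = 2

Summary:
  λ = -4: algebraic multiplicity = 5, geometric multiplicity = 2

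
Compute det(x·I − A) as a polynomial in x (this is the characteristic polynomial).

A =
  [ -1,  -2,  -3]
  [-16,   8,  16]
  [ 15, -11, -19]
x^3 + 12*x^2 + 48*x + 64

Expanding det(x·I − A) (e.g. by cofactor expansion or by noting that A is similar to its Jordan form J, which has the same characteristic polynomial as A) gives
  χ_A(x) = x^3 + 12*x^2 + 48*x + 64
which factors as (x + 4)^3. The eigenvalues (with algebraic multiplicities) are λ = -4 with multiplicity 3.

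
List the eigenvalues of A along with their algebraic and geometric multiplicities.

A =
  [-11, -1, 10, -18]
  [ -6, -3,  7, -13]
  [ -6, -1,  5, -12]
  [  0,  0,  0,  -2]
λ = -5: alg = 1, geom = 1; λ = -2: alg = 3, geom = 1

Step 1 — factor the characteristic polynomial to read off the algebraic multiplicities:
  χ_A(x) = (x + 2)^3*(x + 5)

Step 2 — compute geometric multiplicities via the rank-nullity identity g(λ) = n − rank(A − λI):
  rank(A − (-5)·I) = 3, so dim ker(A − (-5)·I) = n − 3 = 1
  rank(A − (-2)·I) = 3, so dim ker(A − (-2)·I) = n − 3 = 1

Summary:
  λ = -5: algebraic multiplicity = 1, geometric multiplicity = 1
  λ = -2: algebraic multiplicity = 3, geometric multiplicity = 1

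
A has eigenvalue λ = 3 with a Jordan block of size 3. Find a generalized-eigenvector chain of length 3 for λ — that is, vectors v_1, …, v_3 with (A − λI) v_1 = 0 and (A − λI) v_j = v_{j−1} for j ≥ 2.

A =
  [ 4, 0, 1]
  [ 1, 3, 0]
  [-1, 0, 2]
A Jordan chain for λ = 3 of length 3:
v_1 = (0, 1, 0)ᵀ
v_2 = (1, 1, -1)ᵀ
v_3 = (1, 0, 0)ᵀ

Let N = A − (3)·I. We want v_3 with N^3 v_3 = 0 but N^2 v_3 ≠ 0; then v_{j-1} := N · v_j for j = 3, …, 2.

Pick v_3 = (1, 0, 0)ᵀ.
Then v_2 = N · v_3 = (1, 1, -1)ᵀ.
Then v_1 = N · v_2 = (0, 1, 0)ᵀ.

Sanity check: (A − (3)·I) v_1 = (0, 0, 0)ᵀ = 0. ✓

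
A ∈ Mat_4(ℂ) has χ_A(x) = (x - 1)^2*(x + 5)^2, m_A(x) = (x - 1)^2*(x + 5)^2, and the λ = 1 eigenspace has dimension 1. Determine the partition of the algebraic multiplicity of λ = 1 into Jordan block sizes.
Block sizes for λ = 1: [2]

Step 1 — from the characteristic polynomial, algebraic multiplicity of λ = 1 is 2. From dim ker(A − (1)·I) = 1, there are exactly 1 Jordan blocks for λ = 1.
Step 2 — from the minimal polynomial, the factor (x − 1)^2 tells us the largest block for λ = 1 has size 2.
Step 3 — with total size 2, 1 blocks, and largest block 2, the block sizes (in nonincreasing order) are [2].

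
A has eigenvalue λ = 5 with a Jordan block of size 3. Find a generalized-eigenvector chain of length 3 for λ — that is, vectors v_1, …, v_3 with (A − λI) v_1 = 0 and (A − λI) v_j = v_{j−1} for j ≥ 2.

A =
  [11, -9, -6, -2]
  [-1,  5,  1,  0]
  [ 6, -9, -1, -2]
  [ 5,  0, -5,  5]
A Jordan chain for λ = 5 of length 3:
v_1 = (-1, 0, -1, 0)ᵀ
v_2 = (6, -1, 6, 5)ᵀ
v_3 = (1, 0, 0, 0)ᵀ

Let N = A − (5)·I. We want v_3 with N^3 v_3 = 0 but N^2 v_3 ≠ 0; then v_{j-1} := N · v_j for j = 3, …, 2.

Pick v_3 = (1, 0, 0, 0)ᵀ.
Then v_2 = N · v_3 = (6, -1, 6, 5)ᵀ.
Then v_1 = N · v_2 = (-1, 0, -1, 0)ᵀ.

Sanity check: (A − (5)·I) v_1 = (0, 0, 0, 0)ᵀ = 0. ✓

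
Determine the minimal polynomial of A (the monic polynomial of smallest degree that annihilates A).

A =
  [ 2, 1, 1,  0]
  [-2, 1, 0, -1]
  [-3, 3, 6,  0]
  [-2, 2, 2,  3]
x^3 - 9*x^2 + 27*x - 27

The characteristic polynomial is χ_A(x) = (x - 3)^4, so the eigenvalues are known. The minimal polynomial is
  m_A(x) = Π_λ (x − λ)^{k_λ}
where k_λ is the size of the *largest* Jordan block for λ (equivalently, the smallest k with (A − λI)^k v = 0 for every generalised eigenvector v of λ).

  λ = 3: largest Jordan block has size 3, contributing (x − 3)^3

So m_A(x) = (x - 3)^3 = x^3 - 9*x^2 + 27*x - 27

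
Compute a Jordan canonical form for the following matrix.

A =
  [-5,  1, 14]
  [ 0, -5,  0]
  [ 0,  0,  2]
J_2(-5) ⊕ J_1(2)

The characteristic polynomial is
  det(x·I − A) = x^3 + 8*x^2 + 5*x - 50 = (x - 2)*(x + 5)^2

Eigenvalues and multiplicities (the geometric multiplicity of λ is n − rank(A − λI), which equals the number of Jordan blocks for λ):
  λ = -5: algebraic multiplicity = 2, geometric multiplicity = 1
  λ = 2: algebraic multiplicity = 1, geometric multiplicity = 1

Determining the block sizes for each eigenvalue:
  λ = -5: one block (gm = 1), so the single block has size am = 2 → block sizes [2]
  λ = 2: one block (gm = 1), so the single block has size am = 1 → block sizes [1]

Assembling the blocks gives a Jordan form
J =
  [-5,  1, 0]
  [ 0, -5, 0]
  [ 0,  0, 2]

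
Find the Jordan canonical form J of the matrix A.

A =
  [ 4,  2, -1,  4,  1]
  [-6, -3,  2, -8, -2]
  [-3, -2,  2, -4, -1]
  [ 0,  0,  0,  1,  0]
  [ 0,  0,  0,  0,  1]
J_2(1) ⊕ J_1(1) ⊕ J_1(1) ⊕ J_1(1)

The characteristic polynomial is
  det(x·I − A) = x^5 - 5*x^4 + 10*x^3 - 10*x^2 + 5*x - 1 = (x - 1)^5

Eigenvalues and multiplicities (the geometric multiplicity of λ is n − rank(A − λI), which equals the number of Jordan blocks for λ):
  λ = 1: algebraic multiplicity = 5, geometric multiplicity = 4

Determining the block sizes for each eigenvalue:
  λ = 1: 4 blocks summing to 5 forces exactly one block of size 2 and the rest size 1 → block sizes [2, 1, 1, 1]

Assembling the blocks gives a Jordan form
J =
  [1, 1, 0, 0, 0]
  [0, 1, 0, 0, 0]
  [0, 0, 1, 0, 0]
  [0, 0, 0, 1, 0]
  [0, 0, 0, 0, 1]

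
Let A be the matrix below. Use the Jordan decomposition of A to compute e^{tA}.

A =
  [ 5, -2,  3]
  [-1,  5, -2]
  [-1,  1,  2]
e^{tA} =
  [t*exp(4*t) + exp(4*t), -t^2*exp(4*t)/2 - 2*t*exp(4*t), t^2*exp(4*t)/2 + 3*t*exp(4*t)]
  [-t*exp(4*t), t^2*exp(4*t)/2 + t*exp(4*t) + exp(4*t), -t^2*exp(4*t)/2 - 2*t*exp(4*t)]
  [-t*exp(4*t), t^2*exp(4*t)/2 + t*exp(4*t), -t^2*exp(4*t)/2 - 2*t*exp(4*t) + exp(4*t)]

Strategy: write A = P · J · P⁻¹ where J is a Jordan canonical form, so e^{tA} = P · e^{tJ} · P⁻¹, and e^{tJ} can be computed block-by-block.

A has Jordan form
J =
  [4, 1, 0]
  [0, 4, 1]
  [0, 0, 4]
(up to reordering of blocks).

Per-block formulas:
  For a 3×3 Jordan block J_3(4): exp(t · J_3(4)) = e^(4t)·(I + t·N + (t^2/2)·N^2), where N is the 3×3 nilpotent shift.

After assembling e^{tJ} and conjugating by P, we get:

e^{tA} =
  [t*exp(4*t) + exp(4*t), -t^2*exp(4*t)/2 - 2*t*exp(4*t), t^2*exp(4*t)/2 + 3*t*exp(4*t)]
  [-t*exp(4*t), t^2*exp(4*t)/2 + t*exp(4*t) + exp(4*t), -t^2*exp(4*t)/2 - 2*t*exp(4*t)]
  [-t*exp(4*t), t^2*exp(4*t)/2 + t*exp(4*t), -t^2*exp(4*t)/2 - 2*t*exp(4*t) + exp(4*t)]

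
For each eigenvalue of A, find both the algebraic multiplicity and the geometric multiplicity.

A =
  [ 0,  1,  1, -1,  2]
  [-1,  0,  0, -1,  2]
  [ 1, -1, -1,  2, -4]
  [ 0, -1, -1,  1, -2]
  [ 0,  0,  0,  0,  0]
λ = 0: alg = 5, geom = 3

Step 1 — factor the characteristic polynomial to read off the algebraic multiplicities:
  χ_A(x) = x^5

Step 2 — compute geometric multiplicities via the rank-nullity identity g(λ) = n − rank(A − λI):
  rank(A − (0)·I) = 2, so dim ker(A − (0)·I) = n − 2 = 3

Summary:
  λ = 0: algebraic multiplicity = 5, geometric multiplicity = 3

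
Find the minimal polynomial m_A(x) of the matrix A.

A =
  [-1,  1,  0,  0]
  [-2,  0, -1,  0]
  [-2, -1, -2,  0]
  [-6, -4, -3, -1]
x^3 + 3*x^2 + 3*x + 1

The characteristic polynomial is χ_A(x) = (x + 1)^4, so the eigenvalues are known. The minimal polynomial is
  m_A(x) = Π_λ (x − λ)^{k_λ}
where k_λ is the size of the *largest* Jordan block for λ (equivalently, the smallest k with (A − λI)^k v = 0 for every generalised eigenvector v of λ).

  λ = -1: largest Jordan block has size 3, contributing (x + 1)^3

So m_A(x) = (x + 1)^3 = x^3 + 3*x^2 + 3*x + 1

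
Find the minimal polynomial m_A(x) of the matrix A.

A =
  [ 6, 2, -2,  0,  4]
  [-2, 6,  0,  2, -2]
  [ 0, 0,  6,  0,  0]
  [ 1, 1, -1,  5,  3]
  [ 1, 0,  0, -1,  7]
x^3 - 18*x^2 + 108*x - 216

The characteristic polynomial is χ_A(x) = (x - 6)^5, so the eigenvalues are known. The minimal polynomial is
  m_A(x) = Π_λ (x − λ)^{k_λ}
where k_λ is the size of the *largest* Jordan block for λ (equivalently, the smallest k with (A − λI)^k v = 0 for every generalised eigenvector v of λ).

  λ = 6: largest Jordan block has size 3, contributing (x − 6)^3

So m_A(x) = (x - 6)^3 = x^3 - 18*x^2 + 108*x - 216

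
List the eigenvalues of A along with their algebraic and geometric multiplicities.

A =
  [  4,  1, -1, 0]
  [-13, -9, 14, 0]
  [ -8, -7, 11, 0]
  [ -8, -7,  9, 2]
λ = 2: alg = 4, geom = 2

Step 1 — factor the characteristic polynomial to read off the algebraic multiplicities:
  χ_A(x) = (x - 2)^4

Step 2 — compute geometric multiplicities via the rank-nullity identity g(λ) = n − rank(A − λI):
  rank(A − (2)·I) = 2, so dim ker(A − (2)·I) = n − 2 = 2

Summary:
  λ = 2: algebraic multiplicity = 4, geometric multiplicity = 2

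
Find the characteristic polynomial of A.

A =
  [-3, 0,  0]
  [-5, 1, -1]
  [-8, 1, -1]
x^3 + 3*x^2

Expanding det(x·I − A) (e.g. by cofactor expansion or by noting that A is similar to its Jordan form J, which has the same characteristic polynomial as A) gives
  χ_A(x) = x^3 + 3*x^2
which factors as x^2*(x + 3). The eigenvalues (with algebraic multiplicities) are λ = -3 with multiplicity 1, λ = 0 with multiplicity 2.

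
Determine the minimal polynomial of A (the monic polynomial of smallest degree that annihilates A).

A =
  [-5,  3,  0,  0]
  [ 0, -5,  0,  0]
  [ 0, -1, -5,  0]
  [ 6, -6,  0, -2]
x^3 + 12*x^2 + 45*x + 50

The characteristic polynomial is χ_A(x) = (x + 2)*(x + 5)^3, so the eigenvalues are known. The minimal polynomial is
  m_A(x) = Π_λ (x − λ)^{k_λ}
where k_λ is the size of the *largest* Jordan block for λ (equivalently, the smallest k with (A − λI)^k v = 0 for every generalised eigenvector v of λ).

  λ = -5: largest Jordan block has size 2, contributing (x + 5)^2
  λ = -2: largest Jordan block has size 1, contributing (x + 2)

So m_A(x) = (x + 2)*(x + 5)^2 = x^3 + 12*x^2 + 45*x + 50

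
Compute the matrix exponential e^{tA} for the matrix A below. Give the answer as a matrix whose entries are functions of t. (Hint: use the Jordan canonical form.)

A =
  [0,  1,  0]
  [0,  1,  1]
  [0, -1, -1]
e^{tA} =
  [1, t^2/2 + t, t^2/2]
  [0, t + 1, t]
  [0, -t, 1 - t]

Strategy: write A = P · J · P⁻¹ where J is a Jordan canonical form, so e^{tA} = P · e^{tJ} · P⁻¹, and e^{tJ} can be computed block-by-block.

A has Jordan form
J =
  [0, 1, 0]
  [0, 0, 1]
  [0, 0, 0]
(up to reordering of blocks).

Per-block formulas:
  For a 3×3 Jordan block J_3(0): exp(t · J_3(0)) = e^(0t)·(I + t·N + (t^2/2)·N^2), where N is the 3×3 nilpotent shift.

After assembling e^{tJ} and conjugating by P, we get:

e^{tA} =
  [1, t^2/2 + t, t^2/2]
  [0, t + 1, t]
  [0, -t, 1 - t]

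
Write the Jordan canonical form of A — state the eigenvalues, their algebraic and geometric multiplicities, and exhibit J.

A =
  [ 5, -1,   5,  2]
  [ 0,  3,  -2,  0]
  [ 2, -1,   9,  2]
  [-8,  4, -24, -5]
J_3(3) ⊕ J_1(3)

The characteristic polynomial is
  det(x·I − A) = x^4 - 12*x^3 + 54*x^2 - 108*x + 81 = (x - 3)^4

Eigenvalues and multiplicities (the geometric multiplicity of λ is n − rank(A − λI), which equals the number of Jordan blocks for λ):
  λ = 3: algebraic multiplicity = 4, geometric multiplicity = 2

Determining the block sizes for each eigenvalue:
  λ = 3: with am = 4 and gm = 2, the partition is not yet determined (e.g. several partitions of 4 into 2 parts exist). Let N = A − (3)·I. Computing rank(N^1) = 2, rank(N^2) = 1, rank(N^3) = 0; the number of blocks of size ≥ j is rank(N^{j−1}) − rank(N^j), giving [2, 1, 1]. So we have 1 block(s) of size 3, 1 block(s) of size 1 → block sizes [3, 1]

Assembling the blocks gives a Jordan form
J =
  [3, 1, 0, 0]
  [0, 3, 1, 0]
  [0, 0, 3, 0]
  [0, 0, 0, 3]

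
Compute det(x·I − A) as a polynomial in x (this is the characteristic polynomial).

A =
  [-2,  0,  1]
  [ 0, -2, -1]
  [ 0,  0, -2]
x^3 + 6*x^2 + 12*x + 8

Expanding det(x·I − A) (e.g. by cofactor expansion or by noting that A is similar to its Jordan form J, which has the same characteristic polynomial as A) gives
  χ_A(x) = x^3 + 6*x^2 + 12*x + 8
which factors as (x + 2)^3. The eigenvalues (with algebraic multiplicities) are λ = -2 with multiplicity 3.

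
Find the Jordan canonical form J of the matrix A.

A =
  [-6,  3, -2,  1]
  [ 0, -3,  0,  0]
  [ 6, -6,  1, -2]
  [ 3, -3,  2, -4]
J_2(-3) ⊕ J_1(-3) ⊕ J_1(-3)

The characteristic polynomial is
  det(x·I − A) = x^4 + 12*x^3 + 54*x^2 + 108*x + 81 = (x + 3)^4

Eigenvalues and multiplicities (the geometric multiplicity of λ is n − rank(A − λI), which equals the number of Jordan blocks for λ):
  λ = -3: algebraic multiplicity = 4, geometric multiplicity = 3

Determining the block sizes for each eigenvalue:
  λ = -3: 3 blocks summing to 4 forces exactly one block of size 2 and the rest size 1 → block sizes [2, 1, 1]

Assembling the blocks gives a Jordan form
J =
  [-3,  1,  0,  0]
  [ 0, -3,  0,  0]
  [ 0,  0, -3,  0]
  [ 0,  0,  0, -3]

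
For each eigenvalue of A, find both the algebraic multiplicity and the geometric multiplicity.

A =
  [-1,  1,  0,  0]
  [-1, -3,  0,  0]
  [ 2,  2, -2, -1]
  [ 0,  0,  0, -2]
λ = -2: alg = 4, geom = 2

Step 1 — factor the characteristic polynomial to read off the algebraic multiplicities:
  χ_A(x) = (x + 2)^4

Step 2 — compute geometric multiplicities via the rank-nullity identity g(λ) = n − rank(A − λI):
  rank(A − (-2)·I) = 2, so dim ker(A − (-2)·I) = n − 2 = 2

Summary:
  λ = -2: algebraic multiplicity = 4, geometric multiplicity = 2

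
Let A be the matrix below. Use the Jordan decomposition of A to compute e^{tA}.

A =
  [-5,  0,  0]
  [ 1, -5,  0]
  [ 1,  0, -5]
e^{tA} =
  [exp(-5*t), 0, 0]
  [t*exp(-5*t), exp(-5*t), 0]
  [t*exp(-5*t), 0, exp(-5*t)]

Strategy: write A = P · J · P⁻¹ where J is a Jordan canonical form, so e^{tA} = P · e^{tJ} · P⁻¹, and e^{tJ} can be computed block-by-block.

A has Jordan form
J =
  [-5,  1,  0]
  [ 0, -5,  0]
  [ 0,  0, -5]
(up to reordering of blocks).

Per-block formulas:
  For a 2×2 Jordan block J_2(-5): exp(t · J_2(-5)) = e^(-5t)·(I + t·N), where N is the 2×2 nilpotent shift.
  For a 1×1 block at λ = -5: exp(t · [-5]) = [e^(-5t)].

After assembling e^{tJ} and conjugating by P, we get:

e^{tA} =
  [exp(-5*t), 0, 0]
  [t*exp(-5*t), exp(-5*t), 0]
  [t*exp(-5*t), 0, exp(-5*t)]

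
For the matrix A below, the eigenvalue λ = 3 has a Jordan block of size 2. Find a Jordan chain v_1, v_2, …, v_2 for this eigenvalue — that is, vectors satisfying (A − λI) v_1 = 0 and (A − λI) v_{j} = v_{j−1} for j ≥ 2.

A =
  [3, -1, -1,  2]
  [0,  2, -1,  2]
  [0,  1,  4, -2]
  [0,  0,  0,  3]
A Jordan chain for λ = 3 of length 2:
v_1 = (-1, -1, 1, 0)ᵀ
v_2 = (0, 1, 0, 0)ᵀ

Let N = A − (3)·I. We want v_2 with N^2 v_2 = 0 but N^1 v_2 ≠ 0; then v_{j-1} := N · v_j for j = 2, …, 2.

Pick v_2 = (0, 1, 0, 0)ᵀ.
Then v_1 = N · v_2 = (-1, -1, 1, 0)ᵀ.

Sanity check: (A − (3)·I) v_1 = (0, 0, 0, 0)ᵀ = 0. ✓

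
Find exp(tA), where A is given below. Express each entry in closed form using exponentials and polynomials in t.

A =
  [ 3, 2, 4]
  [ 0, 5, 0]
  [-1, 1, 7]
e^{tA} =
  [-2*t*exp(5*t) + exp(5*t), 2*t*exp(5*t), 4*t*exp(5*t)]
  [0, exp(5*t), 0]
  [-t*exp(5*t), t*exp(5*t), 2*t*exp(5*t) + exp(5*t)]

Strategy: write A = P · J · P⁻¹ where J is a Jordan canonical form, so e^{tA} = P · e^{tJ} · P⁻¹, and e^{tJ} can be computed block-by-block.

A has Jordan form
J =
  [5, 1, 0]
  [0, 5, 0]
  [0, 0, 5]
(up to reordering of blocks).

Per-block formulas:
  For a 1×1 block at λ = 5: exp(t · [5]) = [e^(5t)].
  For a 2×2 Jordan block J_2(5): exp(t · J_2(5)) = e^(5t)·(I + t·N), where N is the 2×2 nilpotent shift.

After assembling e^{tJ} and conjugating by P, we get:

e^{tA} =
  [-2*t*exp(5*t) + exp(5*t), 2*t*exp(5*t), 4*t*exp(5*t)]
  [0, exp(5*t), 0]
  [-t*exp(5*t), t*exp(5*t), 2*t*exp(5*t) + exp(5*t)]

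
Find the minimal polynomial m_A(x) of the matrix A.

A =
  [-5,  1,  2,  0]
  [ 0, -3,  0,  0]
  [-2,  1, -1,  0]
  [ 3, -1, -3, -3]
x^2 + 6*x + 9

The characteristic polynomial is χ_A(x) = (x + 3)^4, so the eigenvalues are known. The minimal polynomial is
  m_A(x) = Π_λ (x − λ)^{k_λ}
where k_λ is the size of the *largest* Jordan block for λ (equivalently, the smallest k with (A − λI)^k v = 0 for every generalised eigenvector v of λ).

  λ = -3: largest Jordan block has size 2, contributing (x + 3)^2

So m_A(x) = (x + 3)^2 = x^2 + 6*x + 9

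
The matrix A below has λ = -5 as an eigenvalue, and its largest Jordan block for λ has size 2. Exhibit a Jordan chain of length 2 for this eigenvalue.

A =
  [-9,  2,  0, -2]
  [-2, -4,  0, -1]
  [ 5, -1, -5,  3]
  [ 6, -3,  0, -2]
A Jordan chain for λ = -5 of length 2:
v_1 = (-4, -2, 5, 6)ᵀ
v_2 = (1, 0, 0, 0)ᵀ

Let N = A − (-5)·I. We want v_2 with N^2 v_2 = 0 but N^1 v_2 ≠ 0; then v_{j-1} := N · v_j for j = 2, …, 2.

Pick v_2 = (1, 0, 0, 0)ᵀ.
Then v_1 = N · v_2 = (-4, -2, 5, 6)ᵀ.

Sanity check: (A − (-5)·I) v_1 = (0, 0, 0, 0)ᵀ = 0. ✓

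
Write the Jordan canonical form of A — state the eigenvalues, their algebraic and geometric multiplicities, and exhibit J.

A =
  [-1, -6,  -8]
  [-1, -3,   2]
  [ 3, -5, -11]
J_3(-5)

The characteristic polynomial is
  det(x·I − A) = x^3 + 15*x^2 + 75*x + 125 = (x + 5)^3

Eigenvalues and multiplicities (the geometric multiplicity of λ is n − rank(A − λI), which equals the number of Jordan blocks for λ):
  λ = -5: algebraic multiplicity = 3, geometric multiplicity = 1

Determining the block sizes for each eigenvalue:
  λ = -5: one block (gm = 1), so the single block has size am = 3 → block sizes [3]

Assembling the blocks gives a Jordan form
J =
  [-5,  1,  0]
  [ 0, -5,  1]
  [ 0,  0, -5]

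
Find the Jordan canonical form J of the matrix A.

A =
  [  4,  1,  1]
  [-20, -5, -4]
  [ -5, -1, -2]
J_2(-1) ⊕ J_1(-1)

The characteristic polynomial is
  det(x·I − A) = x^3 + 3*x^2 + 3*x + 1 = (x + 1)^3

Eigenvalues and multiplicities (the geometric multiplicity of λ is n − rank(A − λI), which equals the number of Jordan blocks for λ):
  λ = -1: algebraic multiplicity = 3, geometric multiplicity = 2

Determining the block sizes for each eigenvalue:
  λ = -1: 2 blocks summing to 3 forces exactly one block of size 2 and the rest size 1 → block sizes [2, 1]

Assembling the blocks gives a Jordan form
J =
  [-1,  1,  0]
  [ 0, -1,  0]
  [ 0,  0, -1]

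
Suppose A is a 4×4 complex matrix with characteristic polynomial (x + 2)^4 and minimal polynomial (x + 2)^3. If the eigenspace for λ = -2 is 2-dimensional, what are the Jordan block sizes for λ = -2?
Block sizes for λ = -2: [3, 1]

Step 1 — from the characteristic polynomial, algebraic multiplicity of λ = -2 is 4. From dim ker(A − (-2)·I) = 2, there are exactly 2 Jordan blocks for λ = -2.
Step 2 — from the minimal polynomial, the factor (x + 2)^3 tells us the largest block for λ = -2 has size 3.
Step 3 — with total size 4, 2 blocks, and largest block 3, the block sizes (in nonincreasing order) are [3, 1].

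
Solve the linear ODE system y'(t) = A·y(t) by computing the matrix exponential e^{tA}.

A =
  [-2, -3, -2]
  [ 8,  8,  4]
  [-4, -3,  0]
e^{tA} =
  [-4*t*exp(2*t) + exp(2*t), -3*t*exp(2*t), -2*t*exp(2*t)]
  [8*t*exp(2*t), 6*t*exp(2*t) + exp(2*t), 4*t*exp(2*t)]
  [-4*t*exp(2*t), -3*t*exp(2*t), -2*t*exp(2*t) + exp(2*t)]

Strategy: write A = P · J · P⁻¹ where J is a Jordan canonical form, so e^{tA} = P · e^{tJ} · P⁻¹, and e^{tJ} can be computed block-by-block.

A has Jordan form
J =
  [2, 1, 0]
  [0, 2, 0]
  [0, 0, 2]
(up to reordering of blocks).

Per-block formulas:
  For a 2×2 Jordan block J_2(2): exp(t · J_2(2)) = e^(2t)·(I + t·N), where N is the 2×2 nilpotent shift.
  For a 1×1 block at λ = 2: exp(t · [2]) = [e^(2t)].

After assembling e^{tJ} and conjugating by P, we get:

e^{tA} =
  [-4*t*exp(2*t) + exp(2*t), -3*t*exp(2*t), -2*t*exp(2*t)]
  [8*t*exp(2*t), 6*t*exp(2*t) + exp(2*t), 4*t*exp(2*t)]
  [-4*t*exp(2*t), -3*t*exp(2*t), -2*t*exp(2*t) + exp(2*t)]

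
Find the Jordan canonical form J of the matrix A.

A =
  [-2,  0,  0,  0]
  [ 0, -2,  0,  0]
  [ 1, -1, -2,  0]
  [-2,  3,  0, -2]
J_2(-2) ⊕ J_2(-2)

The characteristic polynomial is
  det(x·I − A) = x^4 + 8*x^3 + 24*x^2 + 32*x + 16 = (x + 2)^4

Eigenvalues and multiplicities (the geometric multiplicity of λ is n − rank(A − λI), which equals the number of Jordan blocks for λ):
  λ = -2: algebraic multiplicity = 4, geometric multiplicity = 2

Determining the block sizes for each eigenvalue:
  λ = -2: with am = 4 and gm = 2, the partition is not yet determined (e.g. several partitions of 4 into 2 parts exist). Let N = A − (-2)·I. Computing rank(N^1) = 2, rank(N^2) = 0; the number of blocks of size ≥ j is rank(N^{j−1}) − rank(N^j), giving [2, 2]. So we have 2 block(s) of size 2 → block sizes [2, 2]

Assembling the blocks gives a Jordan form
J =
  [-2,  1,  0,  0]
  [ 0, -2,  0,  0]
  [ 0,  0, -2,  1]
  [ 0,  0,  0, -2]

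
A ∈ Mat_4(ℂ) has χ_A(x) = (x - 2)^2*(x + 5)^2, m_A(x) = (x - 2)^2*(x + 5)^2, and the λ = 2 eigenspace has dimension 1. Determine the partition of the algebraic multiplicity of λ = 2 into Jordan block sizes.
Block sizes for λ = 2: [2]

Step 1 — from the characteristic polynomial, algebraic multiplicity of λ = 2 is 2. From dim ker(A − (2)·I) = 1, there are exactly 1 Jordan blocks for λ = 2.
Step 2 — from the minimal polynomial, the factor (x − 2)^2 tells us the largest block for λ = 2 has size 2.
Step 3 — with total size 2, 1 blocks, and largest block 2, the block sizes (in nonincreasing order) are [2].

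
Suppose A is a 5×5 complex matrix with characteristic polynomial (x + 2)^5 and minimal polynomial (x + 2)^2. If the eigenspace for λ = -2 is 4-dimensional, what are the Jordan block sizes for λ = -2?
Block sizes for λ = -2: [2, 1, 1, 1]

Step 1 — from the characteristic polynomial, algebraic multiplicity of λ = -2 is 5. From dim ker(A − (-2)·I) = 4, there are exactly 4 Jordan blocks for λ = -2.
Step 2 — from the minimal polynomial, the factor (x + 2)^2 tells us the largest block for λ = -2 has size 2.
Step 3 — with total size 5, 4 blocks, and largest block 2, the block sizes (in nonincreasing order) are [2, 1, 1, 1].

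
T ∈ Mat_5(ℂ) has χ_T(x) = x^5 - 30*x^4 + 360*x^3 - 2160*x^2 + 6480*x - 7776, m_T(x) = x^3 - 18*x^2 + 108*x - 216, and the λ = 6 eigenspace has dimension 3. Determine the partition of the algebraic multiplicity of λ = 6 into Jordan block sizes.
Block sizes for λ = 6: [3, 1, 1]

Step 1 — from the characteristic polynomial, algebraic multiplicity of λ = 6 is 5. From dim ker(T − (6)·I) = 3, there are exactly 3 Jordan blocks for λ = 6.
Step 2 — from the minimal polynomial, the factor (x − 6)^3 tells us the largest block for λ = 6 has size 3.
Step 3 — with total size 5, 3 blocks, and largest block 3, the block sizes (in nonincreasing order) are [3, 1, 1].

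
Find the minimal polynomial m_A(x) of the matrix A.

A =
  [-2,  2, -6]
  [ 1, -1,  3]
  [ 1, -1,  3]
x^2

The characteristic polynomial is χ_A(x) = x^3, so the eigenvalues are known. The minimal polynomial is
  m_A(x) = Π_λ (x − λ)^{k_λ}
where k_λ is the size of the *largest* Jordan block for λ (equivalently, the smallest k with (A − λI)^k v = 0 for every generalised eigenvector v of λ).

  λ = 0: largest Jordan block has size 2, contributing (x − 0)^2

So m_A(x) = x^2 = x^2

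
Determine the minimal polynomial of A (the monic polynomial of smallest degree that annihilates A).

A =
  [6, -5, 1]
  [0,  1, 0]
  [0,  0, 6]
x^3 - 13*x^2 + 48*x - 36

The characteristic polynomial is χ_A(x) = (x - 6)^2*(x - 1), so the eigenvalues are known. The minimal polynomial is
  m_A(x) = Π_λ (x − λ)^{k_λ}
where k_λ is the size of the *largest* Jordan block for λ (equivalently, the smallest k with (A − λI)^k v = 0 for every generalised eigenvector v of λ).

  λ = 1: largest Jordan block has size 1, contributing (x − 1)
  λ = 6: largest Jordan block has size 2, contributing (x − 6)^2

So m_A(x) = (x - 6)^2*(x - 1) = x^3 - 13*x^2 + 48*x - 36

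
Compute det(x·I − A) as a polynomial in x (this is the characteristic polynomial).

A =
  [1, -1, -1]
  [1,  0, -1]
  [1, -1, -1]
x^3

Expanding det(x·I − A) (e.g. by cofactor expansion or by noting that A is similar to its Jordan form J, which has the same characteristic polynomial as A) gives
  χ_A(x) = x^3
which factors as x^3. The eigenvalues (with algebraic multiplicities) are λ = 0 with multiplicity 3.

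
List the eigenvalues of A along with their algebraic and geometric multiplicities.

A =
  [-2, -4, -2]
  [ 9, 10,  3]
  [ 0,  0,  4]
λ = 4: alg = 3, geom = 2

Step 1 — factor the characteristic polynomial to read off the algebraic multiplicities:
  χ_A(x) = (x - 4)^3

Step 2 — compute geometric multiplicities via the rank-nullity identity g(λ) = n − rank(A − λI):
  rank(A − (4)·I) = 1, so dim ker(A − (4)·I) = n − 1 = 2

Summary:
  λ = 4: algebraic multiplicity = 3, geometric multiplicity = 2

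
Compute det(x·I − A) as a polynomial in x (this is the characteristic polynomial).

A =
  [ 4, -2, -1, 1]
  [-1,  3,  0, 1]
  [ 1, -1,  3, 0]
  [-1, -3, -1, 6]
x^4 - 16*x^3 + 96*x^2 - 256*x + 256

Expanding det(x·I − A) (e.g. by cofactor expansion or by noting that A is similar to its Jordan form J, which has the same characteristic polynomial as A) gives
  χ_A(x) = x^4 - 16*x^3 + 96*x^2 - 256*x + 256
which factors as (x - 4)^4. The eigenvalues (with algebraic multiplicities) are λ = 4 with multiplicity 4.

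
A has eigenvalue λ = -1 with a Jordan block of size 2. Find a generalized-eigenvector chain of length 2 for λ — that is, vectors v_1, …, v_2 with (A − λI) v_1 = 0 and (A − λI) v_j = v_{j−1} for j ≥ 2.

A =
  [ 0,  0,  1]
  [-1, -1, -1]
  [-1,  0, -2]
A Jordan chain for λ = -1 of length 2:
v_1 = (1, -1, -1)ᵀ
v_2 = (1, 0, 0)ᵀ

Let N = A − (-1)·I. We want v_2 with N^2 v_2 = 0 but N^1 v_2 ≠ 0; then v_{j-1} := N · v_j for j = 2, …, 2.

Pick v_2 = (1, 0, 0)ᵀ.
Then v_1 = N · v_2 = (1, -1, -1)ᵀ.

Sanity check: (A − (-1)·I) v_1 = (0, 0, 0)ᵀ = 0. ✓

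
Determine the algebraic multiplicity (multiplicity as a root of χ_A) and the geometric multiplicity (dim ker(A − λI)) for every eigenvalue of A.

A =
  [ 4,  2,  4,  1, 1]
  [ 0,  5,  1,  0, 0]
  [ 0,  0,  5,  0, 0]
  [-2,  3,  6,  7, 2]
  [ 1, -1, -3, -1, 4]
λ = 5: alg = 5, geom = 2

Step 1 — factor the characteristic polynomial to read off the algebraic multiplicities:
  χ_A(x) = (x - 5)^5

Step 2 — compute geometric multiplicities via the rank-nullity identity g(λ) = n − rank(A − λI):
  rank(A − (5)·I) = 3, so dim ker(A − (5)·I) = n − 3 = 2

Summary:
  λ = 5: algebraic multiplicity = 5, geometric multiplicity = 2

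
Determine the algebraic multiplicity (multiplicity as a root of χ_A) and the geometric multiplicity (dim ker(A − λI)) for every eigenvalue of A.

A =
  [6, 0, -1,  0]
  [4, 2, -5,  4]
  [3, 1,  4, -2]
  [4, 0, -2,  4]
λ = 4: alg = 4, geom = 2

Step 1 — factor the characteristic polynomial to read off the algebraic multiplicities:
  χ_A(x) = (x - 4)^4

Step 2 — compute geometric multiplicities via the rank-nullity identity g(λ) = n − rank(A − λI):
  rank(A − (4)·I) = 2, so dim ker(A − (4)·I) = n − 2 = 2

Summary:
  λ = 4: algebraic multiplicity = 4, geometric multiplicity = 2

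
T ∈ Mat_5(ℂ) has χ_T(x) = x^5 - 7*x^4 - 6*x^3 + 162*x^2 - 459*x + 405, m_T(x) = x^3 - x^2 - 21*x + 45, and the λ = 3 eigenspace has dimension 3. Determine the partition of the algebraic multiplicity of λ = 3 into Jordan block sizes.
Block sizes for λ = 3: [2, 1, 1]

Step 1 — from the characteristic polynomial, algebraic multiplicity of λ = 3 is 4. From dim ker(T − (3)·I) = 3, there are exactly 3 Jordan blocks for λ = 3.
Step 2 — from the minimal polynomial, the factor (x − 3)^2 tells us the largest block for λ = 3 has size 2.
Step 3 — with total size 4, 3 blocks, and largest block 2, the block sizes (in nonincreasing order) are [2, 1, 1].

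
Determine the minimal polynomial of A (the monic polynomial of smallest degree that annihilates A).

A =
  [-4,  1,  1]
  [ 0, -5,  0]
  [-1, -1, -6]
x^2 + 10*x + 25

The characteristic polynomial is χ_A(x) = (x + 5)^3, so the eigenvalues are known. The minimal polynomial is
  m_A(x) = Π_λ (x − λ)^{k_λ}
where k_λ is the size of the *largest* Jordan block for λ (equivalently, the smallest k with (A − λI)^k v = 0 for every generalised eigenvector v of λ).

  λ = -5: largest Jordan block has size 2, contributing (x + 5)^2

So m_A(x) = (x + 5)^2 = x^2 + 10*x + 25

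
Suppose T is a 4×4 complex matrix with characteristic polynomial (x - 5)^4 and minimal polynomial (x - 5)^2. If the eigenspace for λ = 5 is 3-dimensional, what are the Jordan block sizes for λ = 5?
Block sizes for λ = 5: [2, 1, 1]

Step 1 — from the characteristic polynomial, algebraic multiplicity of λ = 5 is 4. From dim ker(T − (5)·I) = 3, there are exactly 3 Jordan blocks for λ = 5.
Step 2 — from the minimal polynomial, the factor (x − 5)^2 tells us the largest block for λ = 5 has size 2.
Step 3 — with total size 4, 3 blocks, and largest block 2, the block sizes (in nonincreasing order) are [2, 1, 1].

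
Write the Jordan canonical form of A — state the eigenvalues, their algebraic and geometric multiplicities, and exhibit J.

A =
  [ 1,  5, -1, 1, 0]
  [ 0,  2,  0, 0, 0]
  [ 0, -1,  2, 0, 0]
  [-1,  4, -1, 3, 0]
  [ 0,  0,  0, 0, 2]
J_2(2) ⊕ J_2(2) ⊕ J_1(2)

The characteristic polynomial is
  det(x·I − A) = x^5 - 10*x^4 + 40*x^3 - 80*x^2 + 80*x - 32 = (x - 2)^5

Eigenvalues and multiplicities (the geometric multiplicity of λ is n − rank(A − λI), which equals the number of Jordan blocks for λ):
  λ = 2: algebraic multiplicity = 5, geometric multiplicity = 3

Determining the block sizes for each eigenvalue:
  λ = 2: with am = 5 and gm = 3, the partition is not yet determined (e.g. several partitions of 5 into 3 parts exist). Let N = A − (2)·I. Computing rank(N^1) = 2, rank(N^2) = 0; the number of blocks of size ≥ j is rank(N^{j−1}) − rank(N^j), giving [3, 2]. So we have 2 block(s) of size 2, 1 block(s) of size 1 → block sizes [2, 2, 1]

Assembling the blocks gives a Jordan form
J =
  [2, 1, 0, 0, 0]
  [0, 2, 0, 0, 0]
  [0, 0, 2, 1, 0]
  [0, 0, 0, 2, 0]
  [0, 0, 0, 0, 2]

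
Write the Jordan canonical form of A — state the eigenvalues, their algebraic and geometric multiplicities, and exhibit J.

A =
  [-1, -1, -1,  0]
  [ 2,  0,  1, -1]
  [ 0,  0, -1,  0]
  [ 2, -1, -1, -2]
J_3(-1) ⊕ J_1(-1)

The characteristic polynomial is
  det(x·I − A) = x^4 + 4*x^3 + 6*x^2 + 4*x + 1 = (x + 1)^4

Eigenvalues and multiplicities (the geometric multiplicity of λ is n − rank(A − λI), which equals the number of Jordan blocks for λ):
  λ = -1: algebraic multiplicity = 4, geometric multiplicity = 2

Determining the block sizes for each eigenvalue:
  λ = -1: with am = 4 and gm = 2, the partition is not yet determined (e.g. several partitions of 4 into 2 parts exist). Let N = A − (-1)·I. Computing rank(N^1) = 2, rank(N^2) = 1, rank(N^3) = 0; the number of blocks of size ≥ j is rank(N^{j−1}) − rank(N^j), giving [2, 1, 1]. So we have 1 block(s) of size 3, 1 block(s) of size 1 → block sizes [3, 1]

Assembling the blocks gives a Jordan form
J =
  [-1,  1,  0,  0]
  [ 0, -1,  1,  0]
  [ 0,  0, -1,  0]
  [ 0,  0,  0, -1]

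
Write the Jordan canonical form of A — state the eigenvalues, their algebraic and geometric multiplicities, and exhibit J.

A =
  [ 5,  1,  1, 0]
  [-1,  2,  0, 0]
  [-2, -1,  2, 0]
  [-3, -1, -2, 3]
J_3(3) ⊕ J_1(3)

The characteristic polynomial is
  det(x·I − A) = x^4 - 12*x^3 + 54*x^2 - 108*x + 81 = (x - 3)^4

Eigenvalues and multiplicities (the geometric multiplicity of λ is n − rank(A − λI), which equals the number of Jordan blocks for λ):
  λ = 3: algebraic multiplicity = 4, geometric multiplicity = 2

Determining the block sizes for each eigenvalue:
  λ = 3: with am = 4 and gm = 2, the partition is not yet determined (e.g. several partitions of 4 into 2 parts exist). Let N = A − (3)·I. Computing rank(N^1) = 2, rank(N^2) = 1, rank(N^3) = 0; the number of blocks of size ≥ j is rank(N^{j−1}) − rank(N^j), giving [2, 1, 1]. So we have 1 block(s) of size 3, 1 block(s) of size 1 → block sizes [3, 1]

Assembling the blocks gives a Jordan form
J =
  [3, 1, 0, 0]
  [0, 3, 1, 0]
  [0, 0, 3, 0]
  [0, 0, 0, 3]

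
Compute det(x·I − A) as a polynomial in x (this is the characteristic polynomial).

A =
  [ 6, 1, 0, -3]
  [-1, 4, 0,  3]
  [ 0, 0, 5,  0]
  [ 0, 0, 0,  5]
x^4 - 20*x^3 + 150*x^2 - 500*x + 625

Expanding det(x·I − A) (e.g. by cofactor expansion or by noting that A is similar to its Jordan form J, which has the same characteristic polynomial as A) gives
  χ_A(x) = x^4 - 20*x^3 + 150*x^2 - 500*x + 625
which factors as (x - 5)^4. The eigenvalues (with algebraic multiplicities) are λ = 5 with multiplicity 4.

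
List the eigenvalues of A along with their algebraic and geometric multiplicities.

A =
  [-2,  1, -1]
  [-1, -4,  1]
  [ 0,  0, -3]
λ = -3: alg = 3, geom = 2

Step 1 — factor the characteristic polynomial to read off the algebraic multiplicities:
  χ_A(x) = (x + 3)^3

Step 2 — compute geometric multiplicities via the rank-nullity identity g(λ) = n − rank(A − λI):
  rank(A − (-3)·I) = 1, so dim ker(A − (-3)·I) = n − 1 = 2

Summary:
  λ = -3: algebraic multiplicity = 3, geometric multiplicity = 2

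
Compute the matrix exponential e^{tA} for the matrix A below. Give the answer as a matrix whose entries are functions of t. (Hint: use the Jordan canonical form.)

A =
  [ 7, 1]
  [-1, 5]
e^{tA} =
  [t*exp(6*t) + exp(6*t), t*exp(6*t)]
  [-t*exp(6*t), -t*exp(6*t) + exp(6*t)]

Strategy: write A = P · J · P⁻¹ where J is a Jordan canonical form, so e^{tA} = P · e^{tJ} · P⁻¹, and e^{tJ} can be computed block-by-block.

A has Jordan form
J =
  [6, 1]
  [0, 6]
(up to reordering of blocks).

Per-block formulas:
  For a 2×2 Jordan block J_2(6): exp(t · J_2(6)) = e^(6t)·(I + t·N), where N is the 2×2 nilpotent shift.

After assembling e^{tJ} and conjugating by P, we get:

e^{tA} =
  [t*exp(6*t) + exp(6*t), t*exp(6*t)]
  [-t*exp(6*t), -t*exp(6*t) + exp(6*t)]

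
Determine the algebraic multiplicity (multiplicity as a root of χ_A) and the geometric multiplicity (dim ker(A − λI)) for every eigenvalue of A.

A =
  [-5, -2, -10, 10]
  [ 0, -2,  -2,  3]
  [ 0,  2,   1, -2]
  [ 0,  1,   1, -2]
λ = -5: alg = 1, geom = 1; λ = -1: alg = 3, geom = 1

Step 1 — factor the characteristic polynomial to read off the algebraic multiplicities:
  χ_A(x) = (x + 1)^3*(x + 5)

Step 2 — compute geometric multiplicities via the rank-nullity identity g(λ) = n − rank(A − λI):
  rank(A − (-5)·I) = 3, so dim ker(A − (-5)·I) = n − 3 = 1
  rank(A − (-1)·I) = 3, so dim ker(A − (-1)·I) = n − 3 = 1

Summary:
  λ = -5: algebraic multiplicity = 1, geometric multiplicity = 1
  λ = -1: algebraic multiplicity = 3, geometric multiplicity = 1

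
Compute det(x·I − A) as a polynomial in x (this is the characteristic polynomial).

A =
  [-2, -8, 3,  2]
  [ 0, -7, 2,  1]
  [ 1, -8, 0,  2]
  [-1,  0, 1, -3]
x^4 + 12*x^3 + 54*x^2 + 108*x + 81

Expanding det(x·I − A) (e.g. by cofactor expansion or by noting that A is similar to its Jordan form J, which has the same characteristic polynomial as A) gives
  χ_A(x) = x^4 + 12*x^3 + 54*x^2 + 108*x + 81
which factors as (x + 3)^4. The eigenvalues (with algebraic multiplicities) are λ = -3 with multiplicity 4.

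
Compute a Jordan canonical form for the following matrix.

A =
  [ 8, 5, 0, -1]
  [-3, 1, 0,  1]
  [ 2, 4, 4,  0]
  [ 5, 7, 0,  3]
J_3(4) ⊕ J_1(4)

The characteristic polynomial is
  det(x·I − A) = x^4 - 16*x^3 + 96*x^2 - 256*x + 256 = (x - 4)^4

Eigenvalues and multiplicities (the geometric multiplicity of λ is n − rank(A − λI), which equals the number of Jordan blocks for λ):
  λ = 4: algebraic multiplicity = 4, geometric multiplicity = 2

Determining the block sizes for each eigenvalue:
  λ = 4: with am = 4 and gm = 2, the partition is not yet determined (e.g. several partitions of 4 into 2 parts exist). Let N = A − (4)·I. Computing rank(N^1) = 2, rank(N^2) = 1, rank(N^3) = 0; the number of blocks of size ≥ j is rank(N^{j−1}) − rank(N^j), giving [2, 1, 1]. So we have 1 block(s) of size 3, 1 block(s) of size 1 → block sizes [3, 1]

Assembling the blocks gives a Jordan form
J =
  [4, 1, 0, 0]
  [0, 4, 1, 0]
  [0, 0, 4, 0]
  [0, 0, 0, 4]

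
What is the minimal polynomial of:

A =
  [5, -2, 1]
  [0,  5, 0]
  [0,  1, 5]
x^3 - 15*x^2 + 75*x - 125

The characteristic polynomial is χ_A(x) = (x - 5)^3, so the eigenvalues are known. The minimal polynomial is
  m_A(x) = Π_λ (x − λ)^{k_λ}
where k_λ is the size of the *largest* Jordan block for λ (equivalently, the smallest k with (A − λI)^k v = 0 for every generalised eigenvector v of λ).

  λ = 5: largest Jordan block has size 3, contributing (x − 5)^3

So m_A(x) = (x - 5)^3 = x^3 - 15*x^2 + 75*x - 125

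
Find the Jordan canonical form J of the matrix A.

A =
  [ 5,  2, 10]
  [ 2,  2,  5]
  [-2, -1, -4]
J_2(1) ⊕ J_1(1)

The characteristic polynomial is
  det(x·I − A) = x^3 - 3*x^2 + 3*x - 1 = (x - 1)^3

Eigenvalues and multiplicities (the geometric multiplicity of λ is n − rank(A − λI), which equals the number of Jordan blocks for λ):
  λ = 1: algebraic multiplicity = 3, geometric multiplicity = 2

Determining the block sizes for each eigenvalue:
  λ = 1: 2 blocks summing to 3 forces exactly one block of size 2 and the rest size 1 → block sizes [2, 1]

Assembling the blocks gives a Jordan form
J =
  [1, 1, 0]
  [0, 1, 0]
  [0, 0, 1]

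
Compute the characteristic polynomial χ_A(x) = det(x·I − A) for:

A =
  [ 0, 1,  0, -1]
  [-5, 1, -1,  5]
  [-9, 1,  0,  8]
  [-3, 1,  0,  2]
x^4 - 3*x^3

Expanding det(x·I − A) (e.g. by cofactor expansion or by noting that A is similar to its Jordan form J, which has the same characteristic polynomial as A) gives
  χ_A(x) = x^4 - 3*x^3
which factors as x^3*(x - 3). The eigenvalues (with algebraic multiplicities) are λ = 0 with multiplicity 3, λ = 3 with multiplicity 1.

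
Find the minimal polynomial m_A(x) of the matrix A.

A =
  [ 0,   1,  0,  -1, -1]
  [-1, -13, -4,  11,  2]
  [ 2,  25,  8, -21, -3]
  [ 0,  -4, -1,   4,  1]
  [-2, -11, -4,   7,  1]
x^3

The characteristic polynomial is χ_A(x) = x^5, so the eigenvalues are known. The minimal polynomial is
  m_A(x) = Π_λ (x − λ)^{k_λ}
where k_λ is the size of the *largest* Jordan block for λ (equivalently, the smallest k with (A − λI)^k v = 0 for every generalised eigenvector v of λ).

  λ = 0: largest Jordan block has size 3, contributing (x − 0)^3

So m_A(x) = x^3 = x^3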